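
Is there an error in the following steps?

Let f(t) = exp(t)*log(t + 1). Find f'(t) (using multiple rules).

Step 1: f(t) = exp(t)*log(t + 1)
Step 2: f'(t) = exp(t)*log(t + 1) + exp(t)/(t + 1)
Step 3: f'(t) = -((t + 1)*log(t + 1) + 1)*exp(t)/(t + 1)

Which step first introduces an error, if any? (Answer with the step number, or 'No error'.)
Step 3

Step 3 is incorrect due to a sign flip.
The step shows: -((t + 1)*log(t + 1) + 1)*exp(t)/(t + 1)
The correct value should be: ((t + 1)*log(t + 1) + 1)*exp(t)/(t + 1)

Explanation: The sign of the whole expression was flipped: the term ((t + 1)*log(t + 1) + 1)*exp(t)/(t + 1) was incorrectly written as -((t + 1)*log(t + 1) + 1)*exp(t)/(t + 1)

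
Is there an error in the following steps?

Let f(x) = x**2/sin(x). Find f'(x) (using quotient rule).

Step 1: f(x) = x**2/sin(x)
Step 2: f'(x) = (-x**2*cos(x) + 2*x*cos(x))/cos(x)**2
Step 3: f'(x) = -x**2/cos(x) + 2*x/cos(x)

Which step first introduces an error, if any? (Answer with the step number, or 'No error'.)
Step 2

Step 2 is incorrect due to a wrong trig function.
The step shows: (-x**2*cos(x) + 2*x*cos(x))/cos(x)**2
The correct value should be: (-x**2*cos(x) + 2*x*sin(x))/sin(x)**2

Explanation: sin(x) was incorrectly written as cos(x): the term (-x**2*cos(x) + 2*x*sin(x))/sin(x)**2 was incorrectly written as (-x**2*cos(x) + 2*x*cos(x))/cos(x)**2
The later steps are derived from this incorrect expression, so the error originates in Step 2.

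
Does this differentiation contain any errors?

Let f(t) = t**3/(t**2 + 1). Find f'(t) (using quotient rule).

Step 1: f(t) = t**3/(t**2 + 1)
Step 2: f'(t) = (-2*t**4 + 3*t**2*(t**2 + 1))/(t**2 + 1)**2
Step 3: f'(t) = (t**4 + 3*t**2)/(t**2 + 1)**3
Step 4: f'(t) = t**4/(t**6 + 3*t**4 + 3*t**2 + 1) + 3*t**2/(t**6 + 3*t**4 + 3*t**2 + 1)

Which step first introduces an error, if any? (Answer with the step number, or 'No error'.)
Step 3

Step 3 is incorrect due to a wrong exponent.
The step shows: (t**4 + 3*t**2)/(t**2 + 1)**3
The correct value should be: (t**4 + 3*t**2)/(t**2 + 1)**2

Explanation: The exponent -2 on t**2 + 1 was incorrectly written as -3: the term (t**4 + 3*t**2)/(t**2 + 1)**2 was incorrectly written as (t**4 + 3*t**2)/(t**2 + 1)**3
The later steps are derived from this incorrect expression, so the error originates in Step 3.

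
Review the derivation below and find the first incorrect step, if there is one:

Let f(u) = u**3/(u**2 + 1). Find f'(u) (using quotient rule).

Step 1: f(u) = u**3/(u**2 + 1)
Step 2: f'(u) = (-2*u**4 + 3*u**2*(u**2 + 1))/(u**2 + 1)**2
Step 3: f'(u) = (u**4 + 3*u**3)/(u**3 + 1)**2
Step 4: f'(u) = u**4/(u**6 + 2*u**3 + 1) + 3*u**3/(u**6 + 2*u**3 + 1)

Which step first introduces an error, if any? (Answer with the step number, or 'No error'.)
Step 3

Step 3 is incorrect due to a wrong exponent.
The step shows: (u**4 + 3*u**3)/(u**3 + 1)**2
The correct value should be: (u**4 + 3*u**2)/(u**2 + 1)**2

Explanation: The exponent 2 on u was incorrectly written as 3: the term (u**4 + 3*u**2)/(u**2 + 1)**2 was incorrectly written as (u**4 + 3*u**3)/(u**3 + 1)**2
The later steps are derived from this incorrect expression, so the error originates in Step 3.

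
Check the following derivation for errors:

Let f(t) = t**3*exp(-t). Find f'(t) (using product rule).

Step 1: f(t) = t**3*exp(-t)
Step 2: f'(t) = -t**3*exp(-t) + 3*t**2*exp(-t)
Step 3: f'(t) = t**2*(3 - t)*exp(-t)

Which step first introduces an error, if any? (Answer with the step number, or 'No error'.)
No error

All steps in this derivation are correct.
The final answer f'(t) = t**2*(3 - t)*exp(-t) is valid.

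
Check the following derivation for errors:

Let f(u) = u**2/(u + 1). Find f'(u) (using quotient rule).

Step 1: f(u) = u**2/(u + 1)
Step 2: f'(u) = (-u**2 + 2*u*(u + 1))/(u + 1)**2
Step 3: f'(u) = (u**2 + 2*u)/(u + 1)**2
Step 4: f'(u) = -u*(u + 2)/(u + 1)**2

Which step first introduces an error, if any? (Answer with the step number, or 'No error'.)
Step 4

Step 4 is incorrect due to a sign flip.
The step shows: -u*(u + 2)/(u + 1)**2
The correct value should be: u*(u + 2)/(u + 1)**2

Explanation: The sign of the whole expression was flipped: the term u*(u + 2)/(u + 1)**2 was incorrectly written as -u*(u + 2)/(u + 1)**2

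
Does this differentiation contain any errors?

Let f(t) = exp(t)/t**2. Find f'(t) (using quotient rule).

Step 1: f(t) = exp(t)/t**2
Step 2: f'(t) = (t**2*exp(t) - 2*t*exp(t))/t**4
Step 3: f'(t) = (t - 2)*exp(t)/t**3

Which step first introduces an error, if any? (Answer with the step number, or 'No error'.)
No error

All steps in this derivation are correct.
The final answer f'(t) = (t - 2)*exp(t)/t**3 is valid.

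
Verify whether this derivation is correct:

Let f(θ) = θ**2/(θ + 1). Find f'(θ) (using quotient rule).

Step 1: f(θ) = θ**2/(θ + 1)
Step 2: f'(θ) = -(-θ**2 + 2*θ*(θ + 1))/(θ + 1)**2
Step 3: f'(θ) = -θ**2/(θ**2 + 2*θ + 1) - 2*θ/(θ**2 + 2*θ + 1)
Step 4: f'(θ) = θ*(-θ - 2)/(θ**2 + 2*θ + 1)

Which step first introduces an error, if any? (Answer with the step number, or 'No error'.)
Step 2

Step 2 is incorrect due to a sign flip.
The step shows: -(-θ**2 + 2*θ*(θ + 1))/(θ + 1)**2
The correct value should be: (-θ**2 + 2*θ*(θ + 1))/(θ + 1)**2

Explanation: The sign of the whole expression was flipped: the term (-θ**2 + 2*θ*(θ + 1))/(θ + 1)**2 was incorrectly written as -(-θ**2 + 2*θ*(θ + 1))/(θ + 1)**2
The later steps are derived from this incorrect expression, so the error originates in Step 2.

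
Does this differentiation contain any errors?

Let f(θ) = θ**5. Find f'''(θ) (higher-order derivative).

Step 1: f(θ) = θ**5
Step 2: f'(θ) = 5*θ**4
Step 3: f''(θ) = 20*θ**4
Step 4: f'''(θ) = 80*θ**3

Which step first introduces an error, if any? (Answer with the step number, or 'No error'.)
Step 3

Step 3 is incorrect due to a wrong exponent.
The step shows: 20*θ**4
The correct value should be: 20*θ**3

Explanation: The exponent 3 on θ was incorrectly written as 4: the term 20*θ**3 was incorrectly written as 20*θ**4
The later steps are derived from this incorrect expression, so the error originates in Step 3.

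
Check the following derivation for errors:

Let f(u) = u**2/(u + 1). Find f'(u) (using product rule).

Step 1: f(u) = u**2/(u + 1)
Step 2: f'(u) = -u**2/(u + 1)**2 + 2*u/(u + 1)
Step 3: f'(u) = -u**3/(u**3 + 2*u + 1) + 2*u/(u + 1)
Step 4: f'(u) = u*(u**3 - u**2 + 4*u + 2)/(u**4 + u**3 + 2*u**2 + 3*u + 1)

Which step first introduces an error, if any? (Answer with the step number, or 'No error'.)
Step 3

Step 3 is incorrect due to a wrong exponent.
The step shows: -u**3/(u**3 + 2*u + 1) + 2*u/(u + 1)
The correct value should be: -u**2/(u**2 + 2*u + 1) + 2*u/(u + 1)

Explanation: The exponent 2 on u was incorrectly written as 3: the term -u**2/(u**2 + 2*u + 1) was incorrectly written as -u**3/(u**3 + 2*u + 1)
The later steps are derived from this incorrect expression, so the error originates in Step 3.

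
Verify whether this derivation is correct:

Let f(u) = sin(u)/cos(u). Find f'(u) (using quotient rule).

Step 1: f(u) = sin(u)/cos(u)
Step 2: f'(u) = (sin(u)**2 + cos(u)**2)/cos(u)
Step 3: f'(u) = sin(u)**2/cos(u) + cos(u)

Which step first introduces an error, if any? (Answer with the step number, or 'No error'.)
Step 2

Step 2 is incorrect due to a wrong exponent.
The step shows: (sin(u)**2 + cos(u)**2)/cos(u)
The correct value should be: (sin(u)**2 + cos(u)**2)/cos(u)**2

Explanation: The exponent -2 on cos(u) was incorrectly written as -1: the term (sin(u)**2 + cos(u)**2)/cos(u)**2 was incorrectly written as (sin(u)**2 + cos(u)**2)/cos(u)
The later steps are derived from this incorrect expression, so the error originates in Step 2.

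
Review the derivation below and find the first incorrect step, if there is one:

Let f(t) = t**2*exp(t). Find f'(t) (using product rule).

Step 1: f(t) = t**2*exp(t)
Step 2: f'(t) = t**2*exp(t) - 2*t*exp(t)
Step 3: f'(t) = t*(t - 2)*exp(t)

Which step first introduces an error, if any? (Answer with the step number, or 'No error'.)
Step 2

Step 2 is incorrect due to a sign flip.
The step shows: t**2*exp(t) - 2*t*exp(t)
The correct value should be: t**2*exp(t) + 2*t*exp(t)

Explanation: The sign of one term was flipped: the term 2*t*exp(t) was incorrectly written as -2*t*exp(t)
The later steps are derived from this incorrect expression, so the error originates in Step 2.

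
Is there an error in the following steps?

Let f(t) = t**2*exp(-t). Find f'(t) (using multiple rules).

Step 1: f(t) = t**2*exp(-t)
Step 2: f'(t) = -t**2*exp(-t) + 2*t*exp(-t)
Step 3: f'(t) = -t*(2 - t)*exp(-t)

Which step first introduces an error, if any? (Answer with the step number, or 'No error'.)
Step 3

Step 3 is incorrect due to a sign flip.
The step shows: -t*(2 - t)*exp(-t)
The correct value should be: t*(2 - t)*exp(-t)

Explanation: The sign of the whole expression was flipped: the term t*(2 - t)*exp(-t) was incorrectly written as -t*(2 - t)*exp(-t)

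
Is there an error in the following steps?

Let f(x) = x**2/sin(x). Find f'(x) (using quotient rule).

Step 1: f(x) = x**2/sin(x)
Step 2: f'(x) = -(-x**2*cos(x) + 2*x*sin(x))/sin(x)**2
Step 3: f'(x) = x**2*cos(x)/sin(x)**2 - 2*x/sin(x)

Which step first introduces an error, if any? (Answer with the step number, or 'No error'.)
Step 2

Step 2 is incorrect due to a sign flip.
The step shows: -(-x**2*cos(x) + 2*x*sin(x))/sin(x)**2
The correct value should be: (-x**2*cos(x) + 2*x*sin(x))/sin(x)**2

Explanation: The sign of the whole expression was flipped: the term (-x**2*cos(x) + 2*x*sin(x))/sin(x)**2 was incorrectly written as -(-x**2*cos(x) + 2*x*sin(x))/sin(x)**2
The later steps are derived from this incorrect expression, so the error originates in Step 2.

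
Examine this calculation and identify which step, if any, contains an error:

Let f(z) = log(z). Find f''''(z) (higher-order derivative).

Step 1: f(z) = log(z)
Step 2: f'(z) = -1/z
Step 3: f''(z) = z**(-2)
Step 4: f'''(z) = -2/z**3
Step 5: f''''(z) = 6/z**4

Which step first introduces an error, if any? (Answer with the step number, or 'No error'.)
Step 2

Step 2 is incorrect due to a sign flip.
The step shows: -1/z
The correct value should be: 1/z

Explanation: The sign of the whole expression was flipped: the term 1/z was incorrectly written as -1/z
The later steps are derived from this incorrect expression, so the error originates in Step 2.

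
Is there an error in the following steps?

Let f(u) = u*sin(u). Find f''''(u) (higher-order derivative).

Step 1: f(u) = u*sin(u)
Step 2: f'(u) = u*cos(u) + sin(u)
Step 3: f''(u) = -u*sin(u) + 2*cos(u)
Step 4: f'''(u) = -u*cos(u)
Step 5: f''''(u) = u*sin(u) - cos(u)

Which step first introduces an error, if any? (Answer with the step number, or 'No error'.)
Step 4

Step 4 is incorrect due to a dropped term.
The step shows: -u*cos(u)
The correct value should be: -u*cos(u) - 3*sin(u)

Explanation: A term was dropped: the term -3*sin(u) was incorrectly omitted
The later steps are derived from this incorrect expression, so the error originates in Step 4.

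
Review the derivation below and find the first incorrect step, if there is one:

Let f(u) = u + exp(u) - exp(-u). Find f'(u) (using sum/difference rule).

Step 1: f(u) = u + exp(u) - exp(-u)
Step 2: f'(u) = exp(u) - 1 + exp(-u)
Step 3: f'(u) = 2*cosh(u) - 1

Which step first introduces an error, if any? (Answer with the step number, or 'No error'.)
Step 2

Step 2 is incorrect due to a sign flip.
The step shows: exp(u) - 1 + exp(-u)
The correct value should be: exp(u) + 1 + exp(-u)

Explanation: The sign of one term was flipped: the term 1 was incorrectly written as -1
The later steps are derived from this incorrect expression, so the error originates in Step 2.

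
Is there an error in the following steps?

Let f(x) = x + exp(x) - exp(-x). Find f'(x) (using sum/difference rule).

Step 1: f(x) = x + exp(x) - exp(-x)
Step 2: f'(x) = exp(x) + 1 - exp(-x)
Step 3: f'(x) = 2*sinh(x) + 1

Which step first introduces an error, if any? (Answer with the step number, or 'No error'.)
Step 2

Step 2 is incorrect due to a sign flip.
The step shows: exp(x) + 1 - exp(-x)
The correct value should be: exp(x) + 1 + exp(-x)

Explanation: The sign of one term was flipped: the term exp(-x) was incorrectly written as -exp(-x)
The later steps are derived from this incorrect expression, so the error originates in Step 2.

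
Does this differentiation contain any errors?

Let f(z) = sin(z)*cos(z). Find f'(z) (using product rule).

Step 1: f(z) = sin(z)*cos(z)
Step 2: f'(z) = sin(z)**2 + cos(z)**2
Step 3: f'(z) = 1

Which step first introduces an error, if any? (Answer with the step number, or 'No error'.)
Step 2

Step 2 is incorrect due to a sign flip.
The step shows: sin(z)**2 + cos(z)**2
The correct value should be: -sin(z)**2 + cos(z)**2

Explanation: The sign of one term was flipped: the term -sin(z)**2 was incorrectly written as sin(z)**2
The later steps are derived from this incorrect expression, so the error originates in Step 2.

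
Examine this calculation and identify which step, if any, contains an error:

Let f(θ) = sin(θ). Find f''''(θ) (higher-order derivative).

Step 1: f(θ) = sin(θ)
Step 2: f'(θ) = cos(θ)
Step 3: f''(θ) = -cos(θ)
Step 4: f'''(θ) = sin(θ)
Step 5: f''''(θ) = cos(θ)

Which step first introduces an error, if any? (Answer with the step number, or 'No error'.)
Step 3

Step 3 is incorrect due to a wrong trig function.
The step shows: -cos(θ)
The correct value should be: -sin(θ)

Explanation: sin(θ) was incorrectly written as cos(θ): the term -sin(θ) was incorrectly written as -cos(θ)
The later steps are derived from this incorrect expression, so the error originates in Step 3.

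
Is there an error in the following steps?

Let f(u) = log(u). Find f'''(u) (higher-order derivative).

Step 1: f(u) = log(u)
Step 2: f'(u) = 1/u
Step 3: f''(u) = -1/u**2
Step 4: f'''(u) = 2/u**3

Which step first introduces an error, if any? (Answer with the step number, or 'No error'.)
No error

All steps in this derivation are correct.
The final answer f'''(u) = 2/u**3 is valid.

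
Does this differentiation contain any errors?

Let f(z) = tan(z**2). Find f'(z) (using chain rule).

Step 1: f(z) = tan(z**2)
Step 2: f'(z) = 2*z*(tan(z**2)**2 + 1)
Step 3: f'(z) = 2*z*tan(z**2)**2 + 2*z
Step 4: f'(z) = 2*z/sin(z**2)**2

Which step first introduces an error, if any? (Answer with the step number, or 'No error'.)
Step 4

Step 4 is incorrect due to a wrong trig function.
The step shows: 2*z/sin(z**2)**2
The correct value should be: 2*z/cos(z**2)**2

Explanation: cos(z**2) was incorrectly written as sin(z**2): the term 2*z/cos(z**2)**2 was incorrectly written as 2*z/sin(z**2)**2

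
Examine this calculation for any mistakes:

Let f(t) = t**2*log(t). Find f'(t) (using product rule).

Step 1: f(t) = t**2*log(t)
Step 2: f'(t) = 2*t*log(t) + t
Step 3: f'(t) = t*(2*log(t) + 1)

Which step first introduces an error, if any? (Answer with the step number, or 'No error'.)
No error

All steps in this derivation are correct.
The final answer f'(t) = t*(2*log(t) + 1) is valid.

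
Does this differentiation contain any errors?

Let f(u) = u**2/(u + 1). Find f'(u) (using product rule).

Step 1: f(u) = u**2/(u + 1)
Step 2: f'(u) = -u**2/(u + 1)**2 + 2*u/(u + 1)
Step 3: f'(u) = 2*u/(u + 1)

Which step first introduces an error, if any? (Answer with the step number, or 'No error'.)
Step 3

Step 3 is incorrect due to a dropped term.
The step shows: 2*u/(u + 1)
The correct value should be: -u**2/(u**2 + 2*u + 1) + 2*u/(u + 1)

Explanation: A term was dropped: the term -u**2/(u**2 + 2*u + 1) was incorrectly omitted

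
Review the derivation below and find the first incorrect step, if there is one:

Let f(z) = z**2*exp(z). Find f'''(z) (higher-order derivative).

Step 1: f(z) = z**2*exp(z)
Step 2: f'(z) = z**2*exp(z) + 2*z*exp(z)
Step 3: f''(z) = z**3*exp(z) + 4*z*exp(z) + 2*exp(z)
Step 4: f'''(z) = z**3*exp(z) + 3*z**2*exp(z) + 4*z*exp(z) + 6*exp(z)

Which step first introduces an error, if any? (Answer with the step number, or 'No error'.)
Step 3

Step 3 is incorrect due to a wrong exponent.
The step shows: z**3*exp(z) + 4*z*exp(z) + 2*exp(z)
The correct value should be: z**2*exp(z) + 4*z*exp(z) + 2*exp(z)

Explanation: The exponent 2 on z was incorrectly written as 3: the term z**2*exp(z) was incorrectly written as z**3*exp(z)
The later steps are derived from this incorrect expression, so the error originates in Step 3.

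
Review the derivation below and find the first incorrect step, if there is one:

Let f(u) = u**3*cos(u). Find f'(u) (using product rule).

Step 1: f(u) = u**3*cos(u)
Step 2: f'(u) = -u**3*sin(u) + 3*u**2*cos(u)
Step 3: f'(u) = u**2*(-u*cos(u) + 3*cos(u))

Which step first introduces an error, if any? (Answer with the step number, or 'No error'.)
Step 3

Step 3 is incorrect due to a wrong trig function.
The step shows: u**2*(-u*cos(u) + 3*cos(u))
The correct value should be: u**2*(-u*sin(u) + 3*cos(u))

Explanation: sin(u) was incorrectly written as cos(u): the term u**2*(-u*sin(u) + 3*cos(u)) was incorrectly written as u**2*(-u*cos(u) + 3*cos(u))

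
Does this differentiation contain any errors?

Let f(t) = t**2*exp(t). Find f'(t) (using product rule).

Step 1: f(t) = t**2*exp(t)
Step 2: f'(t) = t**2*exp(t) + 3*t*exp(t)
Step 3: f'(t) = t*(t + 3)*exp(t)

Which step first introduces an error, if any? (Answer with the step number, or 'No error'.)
Step 2

Step 2 is incorrect due to a wrong coefficient.
The step shows: t**2*exp(t) + 3*t*exp(t)
The correct value should be: t**2*exp(t) + 2*t*exp(t)

Explanation: The coefficient 2 was incorrectly written as 3: the term 2*t*exp(t) was incorrectly written as 3*t*exp(t)
The later steps are derived from this incorrect expression, so the error originates in Step 2.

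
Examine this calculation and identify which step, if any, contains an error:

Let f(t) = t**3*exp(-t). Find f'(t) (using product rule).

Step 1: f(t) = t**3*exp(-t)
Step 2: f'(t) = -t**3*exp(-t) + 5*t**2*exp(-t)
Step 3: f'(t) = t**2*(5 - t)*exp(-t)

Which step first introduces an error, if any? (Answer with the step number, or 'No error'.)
Step 2

Step 2 is incorrect due to a wrong coefficient.
The step shows: -t**3*exp(-t) + 5*t**2*exp(-t)
The correct value should be: -t**3*exp(-t) + 3*t**2*exp(-t)

Explanation: The coefficient 3 was incorrectly written as 5: the term 3*t**2*exp(-t) was incorrectly written as 5*t**2*exp(-t)
The later steps are derived from this incorrect expression, so the error originates in Step 2.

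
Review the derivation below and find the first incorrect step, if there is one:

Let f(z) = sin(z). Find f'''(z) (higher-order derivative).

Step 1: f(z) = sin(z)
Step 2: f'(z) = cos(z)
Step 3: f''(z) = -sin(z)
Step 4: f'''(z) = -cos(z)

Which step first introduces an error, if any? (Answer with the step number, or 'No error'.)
No error

All steps in this derivation are correct.
The final answer f'''(z) = -cos(z) is valid.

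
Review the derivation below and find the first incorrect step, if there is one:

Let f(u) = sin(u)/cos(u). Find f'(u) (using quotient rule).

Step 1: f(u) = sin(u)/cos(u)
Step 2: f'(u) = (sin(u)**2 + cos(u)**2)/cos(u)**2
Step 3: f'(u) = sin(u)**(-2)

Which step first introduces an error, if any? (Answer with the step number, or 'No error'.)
Step 3

Step 3 is incorrect due to a wrong trig function.
The step shows: sin(u)**(-2)
The correct value should be: cos(u)**(-2)

Explanation: cos(u) was incorrectly written as sin(u): the term cos(u)**(-2) was incorrectly written as sin(u)**(-2)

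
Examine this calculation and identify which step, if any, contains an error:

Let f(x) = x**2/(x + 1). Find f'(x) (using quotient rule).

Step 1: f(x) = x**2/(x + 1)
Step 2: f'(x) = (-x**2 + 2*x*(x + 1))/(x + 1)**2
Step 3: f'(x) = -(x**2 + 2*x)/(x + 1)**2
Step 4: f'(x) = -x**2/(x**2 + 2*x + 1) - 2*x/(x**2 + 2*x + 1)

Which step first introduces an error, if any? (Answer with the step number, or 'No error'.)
Step 3

Step 3 is incorrect due to a sign flip.
The step shows: -(x**2 + 2*x)/(x + 1)**2
The correct value should be: (x**2 + 2*x)/(x + 1)**2

Explanation: The sign of the whole expression was flipped: the term (x**2 + 2*x)/(x + 1)**2 was incorrectly written as -(x**2 + 2*x)/(x + 1)**2
The later steps are derived from this incorrect expression, so the error originates in Step 3.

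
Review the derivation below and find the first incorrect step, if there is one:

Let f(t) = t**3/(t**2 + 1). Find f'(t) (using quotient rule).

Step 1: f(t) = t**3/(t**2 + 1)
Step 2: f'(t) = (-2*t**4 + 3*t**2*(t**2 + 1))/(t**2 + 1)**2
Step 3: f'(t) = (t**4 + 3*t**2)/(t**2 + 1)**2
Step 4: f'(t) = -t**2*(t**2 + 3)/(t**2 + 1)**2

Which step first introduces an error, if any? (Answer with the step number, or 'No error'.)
Step 4

Step 4 is incorrect due to a sign flip.
The step shows: -t**2*(t**2 + 3)/(t**2 + 1)**2
The correct value should be: t**2*(t**2 + 3)/(t**2 + 1)**2

Explanation: The sign of the whole expression was flipped: the term t**2*(t**2 + 3)/(t**2 + 1)**2 was incorrectly written as -t**2*(t**2 + 3)/(t**2 + 1)**2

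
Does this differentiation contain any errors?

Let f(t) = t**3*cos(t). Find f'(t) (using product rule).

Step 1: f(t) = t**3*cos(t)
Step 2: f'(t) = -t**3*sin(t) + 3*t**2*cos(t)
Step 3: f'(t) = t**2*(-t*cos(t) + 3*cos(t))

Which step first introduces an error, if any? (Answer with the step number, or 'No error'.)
Step 3

Step 3 is incorrect due to a wrong trig function.
The step shows: t**2*(-t*cos(t) + 3*cos(t))
The correct value should be: t**2*(-t*sin(t) + 3*cos(t))

Explanation: sin(t) was incorrectly written as cos(t): the term t**2*(-t*sin(t) + 3*cos(t)) was incorrectly written as t**2*(-t*cos(t) + 3*cos(t))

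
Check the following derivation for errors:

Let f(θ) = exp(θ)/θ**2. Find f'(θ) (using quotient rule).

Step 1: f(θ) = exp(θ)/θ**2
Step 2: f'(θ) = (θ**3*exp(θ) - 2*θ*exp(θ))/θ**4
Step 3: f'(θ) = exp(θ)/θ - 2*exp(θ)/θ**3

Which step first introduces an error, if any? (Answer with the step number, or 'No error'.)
Step 2

Step 2 is incorrect due to a wrong exponent.
The step shows: (θ**3*exp(θ) - 2*θ*exp(θ))/θ**4
The correct value should be: (θ**2*exp(θ) - 2*θ*exp(θ))/θ**4

Explanation: The exponent 2 on θ was incorrectly written as 3: the term (θ**2*exp(θ) - 2*θ*exp(θ))/θ**4 was incorrectly written as (θ**3*exp(θ) - 2*θ*exp(θ))/θ**4
The later steps are derived from this incorrect expression, so the error originates in Step 2.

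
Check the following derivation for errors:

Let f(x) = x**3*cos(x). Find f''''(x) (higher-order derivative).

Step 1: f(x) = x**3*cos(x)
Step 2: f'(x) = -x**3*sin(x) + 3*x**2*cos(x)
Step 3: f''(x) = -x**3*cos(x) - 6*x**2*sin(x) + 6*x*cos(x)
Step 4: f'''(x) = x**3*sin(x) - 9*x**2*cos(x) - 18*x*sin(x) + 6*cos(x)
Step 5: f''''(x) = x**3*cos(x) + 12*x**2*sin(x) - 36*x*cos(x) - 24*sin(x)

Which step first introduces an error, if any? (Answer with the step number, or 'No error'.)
No error

All steps in this derivation are correct.
The final answer f''''(x) = x**3*cos(x) + 12*x**2*sin(x) - 36*x*cos(x) - 24*sin(x) is valid.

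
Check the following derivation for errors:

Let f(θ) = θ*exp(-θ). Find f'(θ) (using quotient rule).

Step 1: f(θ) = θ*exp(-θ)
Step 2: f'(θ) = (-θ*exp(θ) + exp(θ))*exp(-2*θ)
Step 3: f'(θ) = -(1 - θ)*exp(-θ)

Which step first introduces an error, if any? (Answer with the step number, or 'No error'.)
Step 3

Step 3 is incorrect due to a sign flip.
The step shows: -(1 - θ)*exp(-θ)
The correct value should be: (1 - θ)*exp(-θ)

Explanation: The sign of the whole expression was flipped: the term (1 - θ)*exp(-θ) was incorrectly written as -(1 - θ)*exp(-θ)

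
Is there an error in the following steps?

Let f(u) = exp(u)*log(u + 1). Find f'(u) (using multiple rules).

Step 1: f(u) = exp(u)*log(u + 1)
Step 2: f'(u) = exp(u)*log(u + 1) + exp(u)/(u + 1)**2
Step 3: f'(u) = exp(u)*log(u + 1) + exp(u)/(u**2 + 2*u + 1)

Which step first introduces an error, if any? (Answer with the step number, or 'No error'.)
Step 2

Step 2 is incorrect due to a wrong exponent.
The step shows: exp(u)*log(u + 1) + exp(u)/(u + 1)**2
The correct value should be: exp(u)*log(u + 1) + exp(u)/(u + 1)

Explanation: The exponent -1 on u + 1 was incorrectly written as -2: the term exp(u)/(u + 1) was incorrectly written as exp(u)/(u + 1)**2
The later steps are derived from this incorrect expression, so the error originates in Step 2.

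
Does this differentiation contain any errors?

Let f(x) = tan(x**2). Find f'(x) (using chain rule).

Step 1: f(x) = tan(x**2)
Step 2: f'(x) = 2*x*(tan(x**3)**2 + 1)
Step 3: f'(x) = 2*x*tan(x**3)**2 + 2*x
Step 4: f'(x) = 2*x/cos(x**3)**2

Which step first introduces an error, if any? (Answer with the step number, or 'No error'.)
Step 2

Step 2 is incorrect due to a wrong exponent.
The step shows: 2*x*(tan(x**3)**2 + 1)
The correct value should be: 2*x*(tan(x**2)**2 + 1)

Explanation: The exponent 2 on x was incorrectly written as 3: the term 2*x*(tan(x**2)**2 + 1) was incorrectly written as 2*x*(tan(x**3)**2 + 1)
The later steps are derived from this incorrect expression, so the error originates in Step 2.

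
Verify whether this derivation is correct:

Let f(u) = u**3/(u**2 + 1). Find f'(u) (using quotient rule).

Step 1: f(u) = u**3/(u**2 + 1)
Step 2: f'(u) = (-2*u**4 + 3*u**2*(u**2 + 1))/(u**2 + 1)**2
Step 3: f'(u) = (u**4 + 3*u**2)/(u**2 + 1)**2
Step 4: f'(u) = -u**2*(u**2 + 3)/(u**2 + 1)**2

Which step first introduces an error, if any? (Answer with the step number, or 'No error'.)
Step 4

Step 4 is incorrect due to a sign flip.
The step shows: -u**2*(u**2 + 3)/(u**2 + 1)**2
The correct value should be: u**2*(u**2 + 3)/(u**2 + 1)**2

Explanation: The sign of the whole expression was flipped: the term u**2*(u**2 + 3)/(u**2 + 1)**2 was incorrectly written as -u**2*(u**2 + 3)/(u**2 + 1)**2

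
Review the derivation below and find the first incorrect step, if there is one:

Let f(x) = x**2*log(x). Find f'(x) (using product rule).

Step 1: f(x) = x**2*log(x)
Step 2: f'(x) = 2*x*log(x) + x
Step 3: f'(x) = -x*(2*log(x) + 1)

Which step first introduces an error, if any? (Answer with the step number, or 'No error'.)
Step 3

Step 3 is incorrect due to a sign flip.
The step shows: -x*(2*log(x) + 1)
The correct value should be: x*(2*log(x) + 1)

Explanation: The sign of the whole expression was flipped: the term x*(2*log(x) + 1) was incorrectly written as -x*(2*log(x) + 1)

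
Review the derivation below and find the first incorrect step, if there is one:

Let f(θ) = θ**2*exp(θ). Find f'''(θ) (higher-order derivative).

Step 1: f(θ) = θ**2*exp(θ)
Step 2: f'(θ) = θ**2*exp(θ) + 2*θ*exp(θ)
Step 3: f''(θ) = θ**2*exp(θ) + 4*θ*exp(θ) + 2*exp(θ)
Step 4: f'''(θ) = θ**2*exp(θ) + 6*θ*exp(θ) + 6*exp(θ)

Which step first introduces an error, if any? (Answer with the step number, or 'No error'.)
No error

All steps in this derivation are correct.
The final answer f'''(θ) = θ**2*exp(θ) + 6*θ*exp(θ) + 6*exp(θ) is valid.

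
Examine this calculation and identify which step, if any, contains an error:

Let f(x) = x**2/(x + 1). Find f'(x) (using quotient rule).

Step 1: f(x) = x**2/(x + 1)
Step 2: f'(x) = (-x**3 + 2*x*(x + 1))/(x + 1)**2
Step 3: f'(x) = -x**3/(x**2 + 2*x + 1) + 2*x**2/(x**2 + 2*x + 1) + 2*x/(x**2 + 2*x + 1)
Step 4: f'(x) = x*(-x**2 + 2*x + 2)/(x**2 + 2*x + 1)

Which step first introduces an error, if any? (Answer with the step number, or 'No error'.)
Step 2

Step 2 is incorrect due to a wrong exponent.
The step shows: (-x**3 + 2*x*(x + 1))/(x + 1)**2
The correct value should be: (-x**2 + 2*x*(x + 1))/(x + 1)**2

Explanation: The exponent 2 on x was incorrectly written as 3: the term (-x**2 + 2*x*(x + 1))/(x + 1)**2 was incorrectly written as (-x**3 + 2*x*(x + 1))/(x + 1)**2
The later steps are derived from this incorrect expression, so the error originates in Step 2.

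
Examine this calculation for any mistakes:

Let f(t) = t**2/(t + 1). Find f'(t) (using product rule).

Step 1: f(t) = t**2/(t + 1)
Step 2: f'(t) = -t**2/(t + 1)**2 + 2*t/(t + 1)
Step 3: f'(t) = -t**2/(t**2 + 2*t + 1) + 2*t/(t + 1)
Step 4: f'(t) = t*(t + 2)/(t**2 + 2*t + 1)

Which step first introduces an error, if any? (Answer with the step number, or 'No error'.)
No error

All steps in this derivation are correct.
The final answer f'(t) = t*(t + 2)/(t**2 + 2*t + 1) is valid.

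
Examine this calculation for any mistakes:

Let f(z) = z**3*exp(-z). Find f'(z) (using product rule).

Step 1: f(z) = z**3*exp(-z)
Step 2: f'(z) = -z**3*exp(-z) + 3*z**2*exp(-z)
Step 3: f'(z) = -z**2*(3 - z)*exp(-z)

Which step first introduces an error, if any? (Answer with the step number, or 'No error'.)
Step 3

Step 3 is incorrect due to a sign flip.
The step shows: -z**2*(3 - z)*exp(-z)
The correct value should be: z**2*(3 - z)*exp(-z)

Explanation: The sign of the whole expression was flipped: the term z**2*(3 - z)*exp(-z) was incorrectly written as -z**2*(3 - z)*exp(-z)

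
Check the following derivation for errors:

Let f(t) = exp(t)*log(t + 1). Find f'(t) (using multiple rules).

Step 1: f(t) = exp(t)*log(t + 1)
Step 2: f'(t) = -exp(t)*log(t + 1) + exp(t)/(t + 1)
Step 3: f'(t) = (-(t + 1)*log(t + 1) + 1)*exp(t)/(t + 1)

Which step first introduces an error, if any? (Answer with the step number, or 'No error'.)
Step 2

Step 2 is incorrect due to a sign flip.
The step shows: -exp(t)*log(t + 1) + exp(t)/(t + 1)
The correct value should be: exp(t)*log(t + 1) + exp(t)/(t + 1)

Explanation: The sign of one term was flipped: the term exp(t)*log(t + 1) was incorrectly written as -exp(t)*log(t + 1)
The later steps are derived from this incorrect expression, so the error originates in Step 2.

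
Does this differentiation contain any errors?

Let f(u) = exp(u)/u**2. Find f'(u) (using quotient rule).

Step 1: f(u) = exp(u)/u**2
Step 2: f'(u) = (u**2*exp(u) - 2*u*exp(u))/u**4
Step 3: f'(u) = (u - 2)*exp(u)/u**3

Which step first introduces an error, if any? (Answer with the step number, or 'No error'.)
No error

All steps in this derivation are correct.
The final answer f'(u) = (u - 2)*exp(u)/u**3 is valid.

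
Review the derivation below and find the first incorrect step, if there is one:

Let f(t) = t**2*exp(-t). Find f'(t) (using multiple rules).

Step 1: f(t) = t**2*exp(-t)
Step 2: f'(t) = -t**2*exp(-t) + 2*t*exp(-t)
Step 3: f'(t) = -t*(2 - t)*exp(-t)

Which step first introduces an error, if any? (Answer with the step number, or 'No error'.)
Step 3

Step 3 is incorrect due to a sign flip.
The step shows: -t*(2 - t)*exp(-t)
The correct value should be: t*(2 - t)*exp(-t)

Explanation: The sign of the whole expression was flipped: the term t*(2 - t)*exp(-t) was incorrectly written as -t*(2 - t)*exp(-t)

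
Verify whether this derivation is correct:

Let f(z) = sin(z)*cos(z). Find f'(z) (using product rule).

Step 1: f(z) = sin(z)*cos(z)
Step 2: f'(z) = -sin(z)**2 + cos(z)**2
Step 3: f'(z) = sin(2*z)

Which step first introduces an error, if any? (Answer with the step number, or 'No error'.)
Step 3

Step 3 is incorrect due to a wrong trig function.
The step shows: sin(2*z)
The correct value should be: cos(2*z)

Explanation: cos(2*z) was incorrectly written as sin(2*z): the term cos(2*z) was incorrectly written as sin(2*z)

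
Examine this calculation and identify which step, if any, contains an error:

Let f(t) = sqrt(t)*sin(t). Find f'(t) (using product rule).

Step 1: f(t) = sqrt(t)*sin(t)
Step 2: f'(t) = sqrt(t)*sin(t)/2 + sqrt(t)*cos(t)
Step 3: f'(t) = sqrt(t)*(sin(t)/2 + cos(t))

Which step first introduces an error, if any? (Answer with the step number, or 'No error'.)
Step 2

Step 2 is incorrect due to a wrong exponent.
The step shows: sqrt(t)*sin(t)/2 + sqrt(t)*cos(t)
The correct value should be: sqrt(t)*cos(t) + sin(t)/(2*sqrt(t))

Explanation: The exponent -1/2 on t was incorrectly written as 1/2: the term sin(t)/(2*sqrt(t)) was incorrectly written as sqrt(t)*sin(t)/2
The later steps are derived from this incorrect expression, so the error originates in Step 2.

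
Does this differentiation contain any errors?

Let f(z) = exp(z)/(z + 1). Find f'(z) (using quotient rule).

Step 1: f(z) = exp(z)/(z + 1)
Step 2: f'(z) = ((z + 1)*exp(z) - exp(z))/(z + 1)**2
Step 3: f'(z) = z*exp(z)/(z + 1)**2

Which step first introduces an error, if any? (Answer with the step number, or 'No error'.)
No error

All steps in this derivation are correct.
The final answer f'(z) = z*exp(z)/(z + 1)**2 is valid.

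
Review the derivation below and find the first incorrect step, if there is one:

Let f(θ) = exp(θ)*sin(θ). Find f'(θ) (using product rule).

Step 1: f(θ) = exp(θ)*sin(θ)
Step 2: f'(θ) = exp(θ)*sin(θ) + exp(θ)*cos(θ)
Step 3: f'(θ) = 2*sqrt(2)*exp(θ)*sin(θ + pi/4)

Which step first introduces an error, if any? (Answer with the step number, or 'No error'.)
Step 3

Step 3 is incorrect due to a wrong exponent.
The step shows: 2*sqrt(2)*exp(θ)*sin(θ + pi/4)
The correct value should be: sqrt(2)*exp(θ)*sin(θ + pi/4)

Explanation: The exponent 1/2 on 2 was incorrectly written as 3/2: the term sqrt(2)*exp(θ)*sin(θ + pi/4) was incorrectly written as 2*sqrt(2)*exp(θ)*sin(θ + pi/4)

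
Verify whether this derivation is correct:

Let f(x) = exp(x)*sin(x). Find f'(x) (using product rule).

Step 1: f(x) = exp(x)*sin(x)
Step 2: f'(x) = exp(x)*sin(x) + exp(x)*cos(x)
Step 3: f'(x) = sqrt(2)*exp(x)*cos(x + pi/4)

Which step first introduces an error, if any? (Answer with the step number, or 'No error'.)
Step 3

Step 3 is incorrect due to a wrong trig function.
The step shows: sqrt(2)*exp(x)*cos(x + pi/4)
The correct value should be: sqrt(2)*exp(x)*sin(x + pi/4)

Explanation: sin(x + pi/4) was incorrectly written as cos(x + pi/4): the term sqrt(2)*exp(x)*sin(x + pi/4) was incorrectly written as sqrt(2)*exp(x)*cos(x + pi/4)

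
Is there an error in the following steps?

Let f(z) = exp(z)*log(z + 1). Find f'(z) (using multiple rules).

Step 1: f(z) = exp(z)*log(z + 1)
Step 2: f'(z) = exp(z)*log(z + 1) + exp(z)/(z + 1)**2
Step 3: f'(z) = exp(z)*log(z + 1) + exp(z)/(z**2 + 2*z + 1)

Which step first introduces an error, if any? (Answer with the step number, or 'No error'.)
Step 2

Step 2 is incorrect due to a wrong exponent.
The step shows: exp(z)*log(z + 1) + exp(z)/(z + 1)**2
The correct value should be: exp(z)*log(z + 1) + exp(z)/(z + 1)

Explanation: The exponent -1 on z + 1 was incorrectly written as -2: the term exp(z)/(z + 1) was incorrectly written as exp(z)/(z + 1)**2
The later steps are derived from this incorrect expression, so the error originates in Step 2.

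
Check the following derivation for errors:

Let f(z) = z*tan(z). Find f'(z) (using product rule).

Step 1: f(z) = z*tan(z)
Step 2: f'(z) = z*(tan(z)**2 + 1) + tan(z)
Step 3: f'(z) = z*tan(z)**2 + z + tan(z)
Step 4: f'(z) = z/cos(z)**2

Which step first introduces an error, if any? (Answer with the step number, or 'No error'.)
Step 4

Step 4 is incorrect due to a dropped term.
The step shows: z/cos(z)**2
The correct value should be: z/cos(z)**2 + tan(z)

Explanation: A term was dropped: the term tan(z) was incorrectly omitted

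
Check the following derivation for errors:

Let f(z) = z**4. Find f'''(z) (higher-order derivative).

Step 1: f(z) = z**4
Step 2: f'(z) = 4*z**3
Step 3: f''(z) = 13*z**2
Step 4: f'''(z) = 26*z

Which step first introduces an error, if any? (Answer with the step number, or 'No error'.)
Step 3

Step 3 is incorrect due to a wrong coefficient.
The step shows: 13*z**2
The correct value should be: 12*z**2

Explanation: The coefficient 12 was incorrectly written as 13: the term 12*z**2 was incorrectly written as 13*z**2
The later steps are derived from this incorrect expression, so the error originates in Step 3.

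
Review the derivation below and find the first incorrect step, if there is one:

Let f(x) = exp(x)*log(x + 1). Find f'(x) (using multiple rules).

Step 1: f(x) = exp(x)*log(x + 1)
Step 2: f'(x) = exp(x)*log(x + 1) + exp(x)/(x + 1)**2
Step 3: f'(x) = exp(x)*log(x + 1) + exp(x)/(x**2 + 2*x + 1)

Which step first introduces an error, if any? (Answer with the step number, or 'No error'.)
Step 2

Step 2 is incorrect due to a wrong exponent.
The step shows: exp(x)*log(x + 1) + exp(x)/(x + 1)**2
The correct value should be: exp(x)*log(x + 1) + exp(x)/(x + 1)

Explanation: The exponent -1 on x + 1 was incorrectly written as -2: the term exp(x)/(x + 1) was incorrectly written as exp(x)/(x + 1)**2
The later steps are derived from this incorrect expression, so the error originates in Step 2.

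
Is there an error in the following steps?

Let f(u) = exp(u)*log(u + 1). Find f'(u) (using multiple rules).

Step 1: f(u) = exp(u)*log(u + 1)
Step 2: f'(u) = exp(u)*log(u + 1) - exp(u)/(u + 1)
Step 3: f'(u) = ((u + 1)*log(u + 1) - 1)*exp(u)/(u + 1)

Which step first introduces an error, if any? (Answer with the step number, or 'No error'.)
Step 2

Step 2 is incorrect due to a sign flip.
The step shows: exp(u)*log(u + 1) - exp(u)/(u + 1)
The correct value should be: exp(u)*log(u + 1) + exp(u)/(u + 1)

Explanation: The sign of one term was flipped: the term exp(u)/(u + 1) was incorrectly written as -exp(u)/(u + 1)
The later steps are derived from this incorrect expression, so the error originates in Step 2.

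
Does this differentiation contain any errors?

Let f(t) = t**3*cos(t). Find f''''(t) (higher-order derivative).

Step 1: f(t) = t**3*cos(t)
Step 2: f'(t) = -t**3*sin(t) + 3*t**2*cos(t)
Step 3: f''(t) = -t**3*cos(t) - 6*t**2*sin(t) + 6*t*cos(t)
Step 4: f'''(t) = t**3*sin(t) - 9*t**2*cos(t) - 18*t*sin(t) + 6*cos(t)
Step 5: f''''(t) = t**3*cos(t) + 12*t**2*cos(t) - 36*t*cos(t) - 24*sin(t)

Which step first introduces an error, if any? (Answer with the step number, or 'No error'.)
Step 5

Step 5 is incorrect due to a wrong trig function.
The step shows: t**3*cos(t) + 12*t**2*cos(t) - 36*t*cos(t) - 24*sin(t)
The correct value should be: t**3*cos(t) + 12*t**2*sin(t) - 36*t*cos(t) - 24*sin(t)

Explanation: sin(t) was incorrectly written as cos(t): the term 12*t**2*sin(t) was incorrectly written as 12*t**2*cos(t)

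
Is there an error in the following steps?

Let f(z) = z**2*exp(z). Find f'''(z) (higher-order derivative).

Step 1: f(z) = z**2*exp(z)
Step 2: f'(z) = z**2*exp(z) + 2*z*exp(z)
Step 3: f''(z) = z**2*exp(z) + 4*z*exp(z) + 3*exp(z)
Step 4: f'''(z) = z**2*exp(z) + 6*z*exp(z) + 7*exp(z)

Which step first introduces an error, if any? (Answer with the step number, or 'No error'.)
Step 3

Step 3 is incorrect due to a wrong coefficient.
The step shows: z**2*exp(z) + 4*z*exp(z) + 3*exp(z)
The correct value should be: z**2*exp(z) + 4*z*exp(z) + 2*exp(z)

Explanation: The coefficient 2 was incorrectly written as 3: the term 2*exp(z) was incorrectly written as 3*exp(z)
The later steps are derived from this incorrect expression, so the error originates in Step 3.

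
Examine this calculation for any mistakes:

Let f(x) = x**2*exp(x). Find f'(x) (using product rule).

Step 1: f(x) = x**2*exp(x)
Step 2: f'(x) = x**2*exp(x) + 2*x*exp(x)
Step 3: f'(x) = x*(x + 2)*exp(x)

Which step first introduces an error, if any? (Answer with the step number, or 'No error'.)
No error

All steps in this derivation are correct.
The final answer f'(x) = x*(x + 2)*exp(x) is valid.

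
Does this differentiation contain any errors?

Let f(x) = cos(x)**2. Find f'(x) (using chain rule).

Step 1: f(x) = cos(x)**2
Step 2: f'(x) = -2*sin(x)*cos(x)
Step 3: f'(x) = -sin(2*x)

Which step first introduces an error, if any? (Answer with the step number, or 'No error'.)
No error

All steps in this derivation are correct.
The final answer f'(x) = -sin(2*x) is valid.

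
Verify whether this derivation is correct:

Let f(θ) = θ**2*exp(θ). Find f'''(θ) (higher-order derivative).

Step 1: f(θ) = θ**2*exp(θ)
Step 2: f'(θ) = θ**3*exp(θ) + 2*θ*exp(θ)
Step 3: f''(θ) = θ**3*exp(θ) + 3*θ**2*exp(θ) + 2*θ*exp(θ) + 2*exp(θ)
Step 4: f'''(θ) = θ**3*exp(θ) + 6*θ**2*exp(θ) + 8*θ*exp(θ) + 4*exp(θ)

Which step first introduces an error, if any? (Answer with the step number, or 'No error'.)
Step 2

Step 2 is incorrect due to a wrong exponent.
The step shows: θ**3*exp(θ) + 2*θ*exp(θ)
The correct value should be: θ**2*exp(θ) + 2*θ*exp(θ)

Explanation: The exponent 2 on θ was incorrectly written as 3: the term θ**2*exp(θ) was incorrectly written as θ**3*exp(θ)
The later steps are derived from this incorrect expression, so the error originates in Step 2.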